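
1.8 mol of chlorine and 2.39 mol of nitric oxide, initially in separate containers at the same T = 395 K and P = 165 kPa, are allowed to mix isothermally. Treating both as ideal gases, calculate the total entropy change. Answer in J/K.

Mole fractions: x_A = 1.8/4.19 = 0.43, x_B = 0.57.
ΔS_mix = −R(n_A ln x_A + n_B ln x_B) = −8.314 × (1.8 ln 0.43 + 2.39 ln 0.57) = 23.8 J/K.

ΔS_mix = 23.8 J/K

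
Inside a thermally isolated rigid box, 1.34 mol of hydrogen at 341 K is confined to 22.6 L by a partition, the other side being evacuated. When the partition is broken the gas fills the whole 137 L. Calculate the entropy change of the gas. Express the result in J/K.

No heat is exchanged and no work is done, so the ideal-gas temperature stays constant.
Entropy is a state function; using a reversible isothermal path, ΔS_gas = nR ln(V₂/V₁) = 1.34 × 8.314 × ln(137/22.6) = 20.1 J/K.

ΔS_gas = 20.1 J/K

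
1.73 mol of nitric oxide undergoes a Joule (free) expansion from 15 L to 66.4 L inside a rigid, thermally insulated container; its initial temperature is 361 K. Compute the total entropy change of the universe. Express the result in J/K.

ΔS_universe = 21.4 J/K

No heat is exchanged and no work is done, so the ideal-gas temperature stays constant.
Entropy is a state function; using a reversible isothermal path, ΔS_gas = nR ln(V₂/V₁) = 1.73 × 8.314 × ln(66.4/15) = 21.4 J/K.
The insulated surroundings exchange no heat, so ΔS_surr = 0 and ΔS_universe = ΔS_gas.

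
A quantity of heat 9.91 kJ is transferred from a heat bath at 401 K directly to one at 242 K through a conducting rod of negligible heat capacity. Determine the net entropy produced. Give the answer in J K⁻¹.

ΔS_total = 16.2 J/K

ΔS_hot = −Q/T_H = −9910/401 = -24.71 J/K and ΔS_cold = +Q/T_C = 9910/242 = 40.95 J/K.
ΔS_total = -24.71 + 40.95 = 16.2 J/K, positive as the second law requires.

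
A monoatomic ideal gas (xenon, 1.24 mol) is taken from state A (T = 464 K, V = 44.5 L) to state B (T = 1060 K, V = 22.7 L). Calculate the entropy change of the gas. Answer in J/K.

ΔS = 5.84 J/K

Entropy is a state function: ΔS = nC_V ln(T₂/T₁) + nR ln(V₂/V₁), with C_V = 3R/2 = 12.47 J mol⁻¹ K⁻¹ for a monoatomic ideal gas.
ΔS = 1.24 × [12.47 × ln(1060/464) + 8.314 × ln(22.7/44.5)] = 5.84 J/K.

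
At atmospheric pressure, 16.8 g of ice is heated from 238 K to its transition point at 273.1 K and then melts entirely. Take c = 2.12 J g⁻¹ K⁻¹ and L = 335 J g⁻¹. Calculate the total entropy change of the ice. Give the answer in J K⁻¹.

ΔS = 25.5 J/K

Warming step: ΔS₁ = m c ln(T_tr/T_i) = 16.8 × 2.12 × ln(273.1/238) = 4.9 J/K.
Phase change: ΔS₂ = +mL/T_tr = 16.8 × 335 / 273.1 = 20.61 J/K.
ΔS_total = (4.9) + (20.61) = 25.5 J/K.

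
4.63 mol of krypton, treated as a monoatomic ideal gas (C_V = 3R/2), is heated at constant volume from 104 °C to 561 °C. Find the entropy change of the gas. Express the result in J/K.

ΔS = 45.8 J/K

In kelvin: T₁ = 377.15 K, T₂ = 834.15 K. At constant volume, ΔS = nC_V ln(T₂/T₁) with C_V = 3R/2 = 12.47 J mol⁻¹ K⁻¹.
ΔS = 4.63 × 12.47 × ln(834.15/377.15) = 45.8 J/K.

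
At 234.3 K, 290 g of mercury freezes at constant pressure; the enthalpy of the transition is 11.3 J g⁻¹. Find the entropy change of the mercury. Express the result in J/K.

ΔS = -14 J/K

Heat released by the substance: Q = −mL = −290 × 11.3 = −3277 J.
At constant T, ΔS = Q_rev/T = −3277 / 234.3 = -14 J/K.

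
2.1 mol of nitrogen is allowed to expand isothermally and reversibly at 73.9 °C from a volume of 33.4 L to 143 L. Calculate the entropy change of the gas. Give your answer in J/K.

ΔS_gas = 25.4 J/K

For an isothermal ideal gas ΔS_gas = nR ln(V₂/V₁) = 2.1 × 8.314 × ln(143/33.4) = 25.4 J/K.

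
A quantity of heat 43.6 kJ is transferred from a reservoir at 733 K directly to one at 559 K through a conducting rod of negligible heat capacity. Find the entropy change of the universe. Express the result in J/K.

ΔS_total = 18.5 J/K

ΔS_hot = −Q/T_H = −43600/733 = -59.48 J/K and ΔS_cold = +Q/T_C = 43600/559 = 78 J/K.
ΔS_total = -59.48 + 78 = 18.5 J/K, positive as the second law requires.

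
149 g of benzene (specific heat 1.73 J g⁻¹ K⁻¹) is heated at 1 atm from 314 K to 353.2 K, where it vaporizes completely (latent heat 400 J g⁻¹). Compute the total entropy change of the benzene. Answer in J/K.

ΔS = 199 J/K

Warming step: ΔS₁ = m c ln(T_tr/T_i) = 149 × 1.73 × ln(353.2/314) = 30.32 J/K.
Phase change: ΔS₂ = +mL/T_tr = 149 × 400 / 353.2 = 168.7 J/K.
ΔS_total = (30.32) + (168.7) = 199 J/K.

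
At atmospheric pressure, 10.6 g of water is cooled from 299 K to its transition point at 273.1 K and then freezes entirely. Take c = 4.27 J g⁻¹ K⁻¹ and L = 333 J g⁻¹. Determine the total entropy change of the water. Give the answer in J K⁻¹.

ΔS = -17 J/K

Cooling step: ΔS₁ = m c ln(T_tr/T_i) = 10.6 × 4.27 × ln(273.1/299) = -4.101 J/K.
Phase change: ΔS₂ = −mL/T_tr = −10.6 × 333 / 273.1 = -12.92 J/K.
ΔS_total = (-4.101) + (-12.92) = -17 J/K.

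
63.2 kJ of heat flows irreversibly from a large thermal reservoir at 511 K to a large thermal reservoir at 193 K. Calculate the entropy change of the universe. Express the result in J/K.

ΔS_total = 204 J/K

ΔS_hot = −Q/T_H = −63200/511 = -123.7 J/K and ΔS_cold = +Q/T_C = 63200/193 = 327.5 J/K.
ΔS_total = -123.7 + 327.5 = 204 J/K, positive as the second law requires.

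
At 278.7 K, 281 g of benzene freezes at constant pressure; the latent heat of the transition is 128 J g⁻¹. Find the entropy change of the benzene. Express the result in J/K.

Heat released by the substance: Q = −mL = −281 × 128 = −35968 J.
At constant T, ΔS = Q_rev/T = −35968 / 278.7 = -129 J/K.

ΔS = -129 J/K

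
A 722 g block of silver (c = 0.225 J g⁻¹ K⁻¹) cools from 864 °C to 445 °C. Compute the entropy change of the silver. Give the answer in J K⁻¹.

ΔS = -74.7 J/K

In kelvin: T₁ = 1137.15 K, T₂ = 718.15 K. ΔS = ∫dQ_rev/T = m c ln(T₂/T₁) = 722 × 0.225 × ln(718.15/1137.15) = -74.7 J/K.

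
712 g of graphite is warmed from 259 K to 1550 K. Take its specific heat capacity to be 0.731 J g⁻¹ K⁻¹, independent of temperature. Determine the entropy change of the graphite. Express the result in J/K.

ΔS = ∫dQ_rev/T = m c ln(T₂/T₁) = 712 × 0.731 × ln(1550/259) = 931 J/K.

ΔS = 931 J/K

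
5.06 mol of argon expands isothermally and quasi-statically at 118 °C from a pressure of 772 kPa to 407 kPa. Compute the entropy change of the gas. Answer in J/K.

For an isothermal ideal gas ΔS_gas = nR ln(P₁/P₂) = 5.06 × 8.314 × ln(772/407) = 26.9 J/K.

ΔS_gas = 26.9 J/K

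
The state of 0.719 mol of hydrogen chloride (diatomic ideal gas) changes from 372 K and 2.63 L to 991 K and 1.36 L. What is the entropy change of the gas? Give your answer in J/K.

ΔS = 10.7 J/K

Entropy is a state function: ΔS = nC_V ln(T₂/T₁) + nR ln(V₂/V₁), with C_V = 5R/2 = 20.79 J mol⁻¹ K⁻¹ for a diatomic ideal gas.
ΔS = 0.719 × [20.79 × ln(991/372) + 8.314 × ln(1.36/2.63)] = 10.7 J/K.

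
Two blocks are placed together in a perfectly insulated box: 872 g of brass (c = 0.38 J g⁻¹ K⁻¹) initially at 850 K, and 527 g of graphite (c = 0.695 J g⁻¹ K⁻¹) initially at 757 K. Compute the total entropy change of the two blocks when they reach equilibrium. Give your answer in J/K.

ΔS_total = 1.17 J/K

Energy balance: T_f = (m₁c₁T₁ + m₂c₂T₂)/(m₁c₁ + m₂c₂) = 801.17 K.
ΔS₁ = m₁c₁ ln(T_f/T₁) = 331.36 × ln(801.17/850) = -19.6 J/K.
ΔS₂ = m₂c₂ ln(T_f/T₂) = 366.265 × ln(801.17/757) = 20.77 J/K.
ΔS_total = -19.6 + 20.77 = 1.17 J/K.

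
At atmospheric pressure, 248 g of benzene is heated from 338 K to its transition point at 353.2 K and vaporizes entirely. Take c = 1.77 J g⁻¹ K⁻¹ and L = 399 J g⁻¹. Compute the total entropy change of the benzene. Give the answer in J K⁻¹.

ΔS = 299 J/K

Warming step: ΔS₁ = m c ln(T_tr/T_i) = 248 × 1.77 × ln(353.2/338) = 19.309 J/K.
Phase change: ΔS₂ = +mL/T_tr = 248 × 399 / 353.2 = 280.16 J/K.
ΔS_total = (19.309) + (280.16) = 299 J/K.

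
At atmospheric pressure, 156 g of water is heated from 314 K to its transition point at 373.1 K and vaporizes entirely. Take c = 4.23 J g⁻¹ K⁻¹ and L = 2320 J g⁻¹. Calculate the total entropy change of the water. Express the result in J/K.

ΔS = 1080 J/K

Warming step: ΔS₁ = m c ln(T_tr/T_i) = 156 × 4.23 × ln(373.1/314) = 113.8 J/K.
Phase change: ΔS₂ = +mL/T_tr = 156 × 2320 / 373.1 = 970 J/K.
ΔS_total = (113.8) + (970) = 1080 J/K.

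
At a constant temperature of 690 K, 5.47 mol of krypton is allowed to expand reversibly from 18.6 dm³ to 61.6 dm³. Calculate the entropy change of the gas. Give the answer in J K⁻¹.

For an isothermal ideal gas ΔS_gas = nR ln(V₂/V₁) = 5.47 × 8.314 × ln(61.6/18.6) = 54.5 J/K.

ΔS_gas = 54.5 J/K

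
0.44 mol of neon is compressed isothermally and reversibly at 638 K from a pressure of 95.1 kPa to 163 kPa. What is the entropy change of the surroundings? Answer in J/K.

ΔS_surr = 1.97 J/K

For an isothermal ideal gas ΔS_gas = nR ln(P₁/P₂) = 0.44 × 8.314 × ln(95.1/163) = -1.97 J/K.
The process is reversible, so ΔS_surr = −ΔS_gas = 1.97 J/K and ΔS_universe = 0.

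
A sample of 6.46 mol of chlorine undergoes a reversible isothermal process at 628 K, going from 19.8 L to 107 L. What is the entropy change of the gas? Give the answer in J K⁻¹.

ΔS_gas = 90.6 J/K

For an isothermal ideal gas ΔS_gas = nR ln(V₂/V₁) = 6.46 × 8.314 × ln(107/19.8) = 90.6 J/K.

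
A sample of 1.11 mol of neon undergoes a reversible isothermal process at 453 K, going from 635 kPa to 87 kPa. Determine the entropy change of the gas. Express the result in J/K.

For an isothermal ideal gas ΔS_gas = nR ln(P₁/P₂) = 1.11 × 8.314 × ln(635/87) = 18.3 J/K.

ΔS_gas = 18.3 J/K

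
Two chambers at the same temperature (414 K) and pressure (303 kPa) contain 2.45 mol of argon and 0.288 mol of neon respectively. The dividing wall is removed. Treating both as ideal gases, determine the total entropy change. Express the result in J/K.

Mole fractions: x_A = 2.45/2.74 = 0.895, x_B = 0.105.
ΔS_mix = −R(n_A ln x_A + n_B ln x_B) = −8.314 × (2.45 ln 0.895 + 0.288 ln 0.105) = 7.66 J/K.

ΔS_mix = 7.66 J/K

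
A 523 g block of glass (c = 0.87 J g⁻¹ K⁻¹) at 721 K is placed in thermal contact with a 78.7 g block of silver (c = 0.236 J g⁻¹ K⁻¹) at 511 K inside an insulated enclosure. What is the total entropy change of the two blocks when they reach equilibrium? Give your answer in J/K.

ΔS_total = 0.953 J/K

Energy balance: T_f = (m₁c₁T₁ + m₂c₂T₂)/(m₁c₁ + m₂c₂) = 712.76 K.
ΔS₁ = m₁c₁ ln(T_f/T₁) = 455.01 × ln(712.76/721) = -5.2274 J/K.
ΔS₂ = m₂c₂ ln(T_f/T₂) = 18.5732 × ln(712.76/511) = 6.1808 J/K.
ΔS_total = -5.2274 + 6.1808 = 0.953 J/K.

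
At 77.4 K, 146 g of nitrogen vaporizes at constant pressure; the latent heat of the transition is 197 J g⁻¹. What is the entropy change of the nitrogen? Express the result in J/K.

Heat absorbed by the substance: Q = mL = 146 × 197 = 28762 J.
At constant T, ΔS = Q_rev/T = 28762 / 77.4 = 372 J/K.

ΔS = 372 J/K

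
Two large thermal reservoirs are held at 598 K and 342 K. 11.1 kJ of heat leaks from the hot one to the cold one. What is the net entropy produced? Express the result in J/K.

ΔS_total = 13.9 J/K

ΔS_hot = −Q/T_H = −11100/598 = -18.56 J/K and ΔS_cold = +Q/T_C = 11100/342 = 32.46 J/K.
ΔS_total = -18.56 + 32.46 = 13.9 J/K, positive as the second law requires.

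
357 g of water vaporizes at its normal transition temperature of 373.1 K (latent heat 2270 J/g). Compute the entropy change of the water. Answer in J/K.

Heat absorbed by the substance: Q = mL = 357 × 2270 = 810390 J.
At constant T, ΔS = Q_rev/T = 810390 / 373.1 = 2170 J/K.

ΔS = 2170 J/K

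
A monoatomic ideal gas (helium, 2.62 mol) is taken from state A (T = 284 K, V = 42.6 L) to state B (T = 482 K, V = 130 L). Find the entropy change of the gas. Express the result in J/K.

ΔS = 41.6 J/K

Entropy is a state function: ΔS = nC_V ln(T₂/T₁) + nR ln(V₂/V₁), with C_V = 3R/2 = 12.47 J mol⁻¹ K⁻¹ for a monoatomic ideal gas.
ΔS = 2.62 × [12.47 × ln(482/284) + 8.314 × ln(130/42.6)] = 41.6 J/K.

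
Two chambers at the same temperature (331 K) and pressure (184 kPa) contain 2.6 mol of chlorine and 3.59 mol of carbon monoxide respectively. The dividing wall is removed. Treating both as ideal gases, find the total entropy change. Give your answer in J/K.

ΔS_mix = 35 J/K

Mole fractions: x_A = 2.6/6.19 = 0.42, x_B = 0.58.
ΔS_mix = −R(n_A ln x_A + n_B ln x_B) = −8.314 × (2.6 ln 0.42 + 3.59 ln 0.58) = 35 J/K.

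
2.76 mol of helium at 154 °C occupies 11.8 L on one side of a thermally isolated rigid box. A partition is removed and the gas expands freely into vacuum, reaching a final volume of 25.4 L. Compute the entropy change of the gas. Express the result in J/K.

No heat is exchanged and no work is done, so the ideal-gas temperature stays constant.
Entropy is a state function; using a reversible isothermal path, ΔS_gas = nR ln(V₂/V₁) = 2.76 × 8.314 × ln(25.4/11.8) = 17.6 J/K.

ΔS_gas = 17.6 J/K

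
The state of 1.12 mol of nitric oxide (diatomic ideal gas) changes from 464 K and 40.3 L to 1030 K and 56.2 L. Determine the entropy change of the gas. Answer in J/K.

Entropy is a state function: ΔS = nC_V ln(T₂/T₁) + nR ln(V₂/V₁), with C_V = 5R/2 = 20.79 J mol⁻¹ K⁻¹ for a diatomic ideal gas.
ΔS = 1.12 × [20.79 × ln(1030/464) + 8.314 × ln(56.2/40.3)] = 21.7 J/K.

ΔS = 21.7 J/K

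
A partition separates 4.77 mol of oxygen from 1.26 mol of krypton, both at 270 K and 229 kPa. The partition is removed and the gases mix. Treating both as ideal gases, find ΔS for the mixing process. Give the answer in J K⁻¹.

ΔS_mix = 25.7 J/K

Mole fractions: x_A = 4.77/6.03 = 0.791, x_B = 0.209.
ΔS_mix = −R(n_A ln x_A + n_B ln x_B) = −8.314 × (4.77 ln 0.791 + 1.26 ln 0.209) = 25.7 J/K.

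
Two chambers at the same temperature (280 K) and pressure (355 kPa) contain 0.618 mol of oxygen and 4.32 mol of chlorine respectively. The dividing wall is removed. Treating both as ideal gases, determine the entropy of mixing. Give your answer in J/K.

Mole fractions: x_A = 0.618/4.94 = 0.125, x_B = 0.875.
ΔS_mix = −R(n_A ln x_A + n_B ln x_B) = −8.314 × (0.618 ln 0.125 + 4.32 ln 0.875) = 15.5 J/K.

ΔS_mix = 15.5 J/K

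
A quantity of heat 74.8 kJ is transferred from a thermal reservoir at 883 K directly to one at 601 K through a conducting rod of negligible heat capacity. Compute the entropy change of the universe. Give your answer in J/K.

ΔS_total = 39.7 J/K

ΔS_hot = −Q/T_H = −74800/883 = -84.711 J/K and ΔS_cold = +Q/T_C = 74800/601 = 124.46 J/K.
ΔS_total = -84.711 + 124.46 = 39.7 J/K, positive as the second law requires.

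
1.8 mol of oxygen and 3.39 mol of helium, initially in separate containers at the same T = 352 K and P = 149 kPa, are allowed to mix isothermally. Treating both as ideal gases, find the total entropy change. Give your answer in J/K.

Mole fractions: x_A = 1.8/5.19 = 0.347, x_B = 0.653.
ΔS_mix = −R(n_A ln x_A + n_B ln x_B) = −8.314 × (1.8 ln 0.347 + 3.39 ln 0.653) = 27.9 J/K.

ΔS_mix = 27.9 J/K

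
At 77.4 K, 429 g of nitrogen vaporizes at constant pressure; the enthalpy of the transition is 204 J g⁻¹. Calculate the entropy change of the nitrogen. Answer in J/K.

Heat absorbed by the substance: Q = mL = 429 × 204 = 87516 J.
At constant T, ΔS = Q_rev/T = 87516 / 77.4 = 1130 J/K.

ΔS = 1130 J/K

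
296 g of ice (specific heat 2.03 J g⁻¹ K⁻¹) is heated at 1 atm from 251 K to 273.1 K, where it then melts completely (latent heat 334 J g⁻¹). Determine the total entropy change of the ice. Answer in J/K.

Warming step: ΔS₁ = m c ln(T_tr/T_i) = 296 × 2.03 × ln(273.1/251) = 50.71 J/K.
Phase change: ΔS₂ = +mL/T_tr = 296 × 334 / 273.1 = 362 J/K.
ΔS_total = (50.71) + (362) = 413 J/K.

ΔS = 413 J/K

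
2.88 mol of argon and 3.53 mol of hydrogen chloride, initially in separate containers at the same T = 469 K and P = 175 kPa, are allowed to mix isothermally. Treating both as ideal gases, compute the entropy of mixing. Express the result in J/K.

ΔS_mix = 36.7 J/K

Mole fractions: x_A = 2.88/6.41 = 0.449, x_B = 0.551.
ΔS_mix = −R(n_A ln x_A + n_B ln x_B) = −8.314 × (2.88 ln 0.449 + 3.53 ln 0.551) = 36.7 J/K.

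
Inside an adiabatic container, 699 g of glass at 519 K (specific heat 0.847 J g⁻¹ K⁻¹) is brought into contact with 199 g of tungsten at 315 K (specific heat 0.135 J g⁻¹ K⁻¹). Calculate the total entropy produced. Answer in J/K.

ΔS_total = 2.76 J/K

Energy balance: T_f = (m₁c₁T₁ + m₂c₂T₂)/(m₁c₁ + m₂c₂) = 510.15 K.
ΔS₁ = m₁c₁ ln(T_f/T₁) = 592.053 × ln(510.15/519) = -10.19 J/K.
ΔS₂ = m₂c₂ ln(T_f/T₂) = 26.865 × ln(510.15/315) = 12.95 J/K.
ΔS_total = -10.19 + 12.95 = 2.76 J/K.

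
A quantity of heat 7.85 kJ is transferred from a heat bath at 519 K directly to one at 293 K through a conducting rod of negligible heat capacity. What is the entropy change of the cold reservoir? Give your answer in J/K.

The cold reservoir gains heat Q, so ΔS_cold = +Q/T_C = 7850/293 = 26.8 J/K.

ΔS_cold = 26.8 J/K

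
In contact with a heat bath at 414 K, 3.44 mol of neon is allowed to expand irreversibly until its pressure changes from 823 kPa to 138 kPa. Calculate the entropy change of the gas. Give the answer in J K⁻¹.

ΔS_gas = 51.1 J/K

Entropy is a state function, so ΔS_gas depends only on the end states.
For an isothermal ideal gas ΔS_gas = nR ln(P₁/P₂) = 3.44 × 8.314 × ln(823/138) = 51.1 J/K.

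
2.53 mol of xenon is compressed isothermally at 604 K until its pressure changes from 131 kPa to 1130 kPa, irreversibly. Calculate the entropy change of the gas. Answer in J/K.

Entropy is a state function, so ΔS_gas depends only on the end states.
For an isothermal ideal gas ΔS_gas = nR ln(P₁/P₂) = 2.53 × 8.314 × ln(131/1130) = -45.3 J/K.

ΔS_gas = -45.3 J/K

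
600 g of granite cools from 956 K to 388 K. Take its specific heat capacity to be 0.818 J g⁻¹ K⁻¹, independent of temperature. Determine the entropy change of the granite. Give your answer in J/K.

ΔS = -443 J/K

ΔS = ∫dQ_rev/T = m c ln(T₂/T₁) = 600 × 0.818 × ln(388/956) = -443 J/K.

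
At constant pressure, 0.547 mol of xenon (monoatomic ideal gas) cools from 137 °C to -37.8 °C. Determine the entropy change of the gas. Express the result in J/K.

In kelvin: T₁ = 410.15 K, T₂ = 235.35 K. At constant pressure, ΔS = nC_p ln(T₂/T₁) with C_p = 5R/2 = 20.79 J mol⁻¹ K⁻¹.
ΔS = 0.547 × 20.79 × ln(235.35/410.15) = -6.32 J/K.

ΔS = -6.32 J/K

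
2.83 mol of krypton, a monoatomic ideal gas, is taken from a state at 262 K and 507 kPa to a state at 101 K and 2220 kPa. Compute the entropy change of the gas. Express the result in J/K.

ΔS = -90.8 J/K

ΔS = nC_p ln(T₂/T₁) − nR ln(P₂/P₁), with C_p = 5R/2 = 20.79 J mol⁻¹ K⁻¹ for a monoatomic ideal gas.
ΔS = 2.83 × [20.79 × ln(101/262) − 8.314 × ln(2220/507)] = -90.8 J/K.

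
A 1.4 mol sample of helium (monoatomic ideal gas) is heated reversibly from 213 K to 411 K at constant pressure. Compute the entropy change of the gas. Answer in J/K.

At constant pressure, ΔS = nC_p ln(T₂/T₁) with C_p = 5R/2 = 20.79 J mol⁻¹ K⁻¹.
ΔS = 1.4 × 20.79 × ln(411/213) = 19.1 J/K.

ΔS = 19.1 J/K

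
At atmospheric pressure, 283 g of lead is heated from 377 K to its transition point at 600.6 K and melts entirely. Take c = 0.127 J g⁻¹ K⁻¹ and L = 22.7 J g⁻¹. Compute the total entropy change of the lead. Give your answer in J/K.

Warming step: ΔS₁ = m c ln(T_tr/T_i) = 283 × 0.127 × ln(600.6/377) = 16.74 J/K.
Phase change: ΔS₂ = +mL/T_tr = 283 × 22.7 / 600.6 = 10.7 J/K.
ΔS_total = (16.74) + (10.7) = 27.4 J/K.

ΔS = 27.4 J/K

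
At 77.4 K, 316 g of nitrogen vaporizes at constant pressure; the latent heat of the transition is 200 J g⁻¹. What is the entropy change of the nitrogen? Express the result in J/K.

ΔS = 817 J/K

Heat absorbed by the substance: Q = mL = 316 × 200 = 63200 J.
At constant T, ΔS = Q_rev/T = 63200 / 77.4 = 817 J/K.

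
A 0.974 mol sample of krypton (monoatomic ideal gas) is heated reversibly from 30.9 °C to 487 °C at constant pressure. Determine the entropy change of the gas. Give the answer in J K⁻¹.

ΔS = 18.6 J/K

In kelvin: T₁ = 304.05 K, T₂ = 760.15 K. At constant pressure, ΔS = nC_p ln(T₂/T₁) with C_p = 5R/2 = 20.79 J mol⁻¹ K⁻¹.
ΔS = 0.974 × 20.79 × ln(760.15/304.05) = 18.6 J/K.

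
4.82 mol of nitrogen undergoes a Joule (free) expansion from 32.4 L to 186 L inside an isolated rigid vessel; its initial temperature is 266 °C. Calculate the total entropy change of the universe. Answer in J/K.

For an ideal gas in free expansion Q = 0 and W = 0, so T is unchanged.
Entropy is a state function; using a reversible isothermal path, ΔS_gas = nR ln(V₂/V₁) = 4.82 × 8.314 × ln(186/32.4) = 70 J/K.
The insulated surroundings exchange no heat, so ΔS_surr = 0 and ΔS_universe = ΔS_gas.

ΔS_universe = 70 J/K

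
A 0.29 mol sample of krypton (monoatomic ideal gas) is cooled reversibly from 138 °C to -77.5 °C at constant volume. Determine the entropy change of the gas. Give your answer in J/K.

In kelvin: T₁ = 411.15 K, T₂ = 195.65 K. At constant volume, ΔS = nC_V ln(T₂/T₁) with C_V = 3R/2 = 12.47 J mol⁻¹ K⁻¹.
ΔS = 0.29 × 12.47 × ln(195.65/411.15) = -2.69 J/K.

ΔS = -2.69 J/K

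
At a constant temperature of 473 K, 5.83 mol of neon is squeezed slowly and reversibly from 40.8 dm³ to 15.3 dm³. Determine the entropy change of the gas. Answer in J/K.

For an isothermal ideal gas ΔS_gas = nR ln(V₂/V₁) = 5.83 × 8.314 × ln(15.3/40.8) = -47.5 J/K.

ΔS_gas = -47.5 J/K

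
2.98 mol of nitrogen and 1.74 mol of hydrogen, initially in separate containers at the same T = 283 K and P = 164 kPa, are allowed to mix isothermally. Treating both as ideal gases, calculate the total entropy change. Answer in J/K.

ΔS_mix = 25.8 J/K

Mole fractions: x_A = 2.98/4.72 = 0.631, x_B = 0.369.
ΔS_mix = −R(n_A ln x_A + n_B ln x_B) = −8.314 × (2.98 ln 0.631 + 1.74 ln 0.369) = 25.8 J/K.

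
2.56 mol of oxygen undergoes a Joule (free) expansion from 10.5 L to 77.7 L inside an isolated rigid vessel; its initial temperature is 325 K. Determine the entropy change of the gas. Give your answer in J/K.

ΔS_gas = 42.6 J/K

For an ideal gas in free expansion Q = 0 and W = 0, so T is unchanged.
Entropy is a state function; using a reversible isothermal path, ΔS_gas = nR ln(V₂/V₁) = 2.56 × 8.314 × ln(77.7/10.5) = 42.6 J/K.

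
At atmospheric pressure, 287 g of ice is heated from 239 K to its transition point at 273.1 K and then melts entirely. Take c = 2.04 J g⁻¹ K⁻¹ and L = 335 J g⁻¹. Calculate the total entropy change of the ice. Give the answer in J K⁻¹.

ΔS = 430 J/K

Warming step: ΔS₁ = m c ln(T_tr/T_i) = 287 × 2.04 × ln(273.1/239) = 78.09 J/K.
Phase change: ΔS₂ = +mL/T_tr = 287 × 335 / 273.1 = 352.1 J/K.
ΔS_total = (78.09) + (352.1) = 430 J/K.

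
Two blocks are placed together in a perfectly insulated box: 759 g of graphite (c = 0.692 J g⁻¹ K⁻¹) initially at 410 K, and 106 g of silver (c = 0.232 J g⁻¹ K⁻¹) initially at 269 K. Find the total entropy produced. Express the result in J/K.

Energy balance: T_f = (m₁c₁T₁ + m₂c₂T₂)/(m₁c₁ + m₂c₂) = 403.69 K.
ΔS₁ = m₁c₁ ln(T_f/T₁) = 525.228 × ln(403.69/410) = -8.142 J/K.
ΔS₂ = m₂c₂ ln(T_f/T₂) = 24.592 × ln(403.69/269) = 9.983 J/K.
ΔS_total = -8.142 + 9.983 = 1.84 J/K.

ΔS_total = 1.84 J/K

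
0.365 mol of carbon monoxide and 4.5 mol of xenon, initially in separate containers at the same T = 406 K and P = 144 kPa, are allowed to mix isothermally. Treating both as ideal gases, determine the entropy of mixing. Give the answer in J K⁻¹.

Mole fractions: x_A = 0.365/4.87 = 0.075, x_B = 0.925.
ΔS_mix = −R(n_A ln x_A + n_B ln x_B) = −8.314 × (0.365 ln 0.075 + 4.5 ln 0.925) = 10.8 J/K.

ΔS_mix = 10.8 J/K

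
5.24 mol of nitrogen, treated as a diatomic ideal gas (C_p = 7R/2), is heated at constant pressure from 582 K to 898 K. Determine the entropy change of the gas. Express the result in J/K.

ΔS = 66.1 J/K

At constant pressure, ΔS = nC_p ln(T₂/T₁) with C_p = 7R/2 = 29.1 J mol⁻¹ K⁻¹.
ΔS = 5.24 × 29.1 × ln(898/582) = 66.1 J/K.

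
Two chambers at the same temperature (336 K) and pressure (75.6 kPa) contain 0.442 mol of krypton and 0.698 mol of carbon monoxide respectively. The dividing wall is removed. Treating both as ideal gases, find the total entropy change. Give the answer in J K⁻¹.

ΔS_mix = 6.33 J/K

Mole fractions: x_A = 0.442/1.14 = 0.388, x_B = 0.612.
ΔS_mix = −R(n_A ln x_A + n_B ln x_B) = −8.314 × (0.442 ln 0.388 + 0.698 ln 0.612) = 6.33 J/K.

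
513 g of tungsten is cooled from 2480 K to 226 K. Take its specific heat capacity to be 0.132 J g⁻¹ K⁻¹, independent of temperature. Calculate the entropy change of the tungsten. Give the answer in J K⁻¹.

ΔS = ∫dQ_rev/T = m c ln(T₂/T₁) = 513 × 0.132 × ln(226/2480) = -162 J/K.

ΔS = -162 J/K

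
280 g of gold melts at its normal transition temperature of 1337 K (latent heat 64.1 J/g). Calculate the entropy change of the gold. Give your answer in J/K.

ΔS = 13.4 J/K

Heat absorbed by the substance: Q = mL = 280 × 64.1 = 17948 J.
At constant T, ΔS = Q_rev/T = 17948 / 1337 = 13.4 J/K.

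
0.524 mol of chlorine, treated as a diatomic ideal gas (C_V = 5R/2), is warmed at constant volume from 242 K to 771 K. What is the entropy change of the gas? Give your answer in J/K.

At constant volume, ΔS = nC_V ln(T₂/T₁) with C_V = 5R/2 = 20.79 J mol⁻¹ K⁻¹.
ΔS = 0.524 × 20.79 × ln(771/242) = 12.6 J/K.

ΔS = 12.6 J/K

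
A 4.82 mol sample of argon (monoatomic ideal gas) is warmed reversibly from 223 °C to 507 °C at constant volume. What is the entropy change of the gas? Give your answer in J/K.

In kelvin: T₁ = 496.15 K, T₂ = 780.15 K. At constant volume, ΔS = nC_V ln(T₂/T₁) with C_V = 3R/2 = 12.47 J mol⁻¹ K⁻¹.
ΔS = 4.82 × 12.47 × ln(780.15/496.15) = 27.2 J/K.

ΔS = 27.2 J/K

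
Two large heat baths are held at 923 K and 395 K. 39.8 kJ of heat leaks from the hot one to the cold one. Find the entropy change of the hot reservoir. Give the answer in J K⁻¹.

ΔS_hot = -43.1 J/K

The hot reservoir loses heat Q, so ΔS_hot = −Q/T_H = −39800/923 = -43.1 J/K.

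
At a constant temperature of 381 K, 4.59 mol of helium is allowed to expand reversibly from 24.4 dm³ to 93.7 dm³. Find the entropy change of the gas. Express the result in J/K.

For an isothermal ideal gas ΔS_gas = nR ln(V₂/V₁) = 4.59 × 8.314 × ln(93.7/24.4) = 51.3 J/K.

ΔS_gas = 51.3 J/K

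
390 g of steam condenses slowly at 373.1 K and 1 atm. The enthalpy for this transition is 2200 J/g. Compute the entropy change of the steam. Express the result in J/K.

Heat released by the substance: Q = −mL = −390 × 2200 = −858000 J.
At constant T, ΔS = Q_rev/T = −858000 / 373.1 = -2300 J/K.

ΔS = -2300 J/K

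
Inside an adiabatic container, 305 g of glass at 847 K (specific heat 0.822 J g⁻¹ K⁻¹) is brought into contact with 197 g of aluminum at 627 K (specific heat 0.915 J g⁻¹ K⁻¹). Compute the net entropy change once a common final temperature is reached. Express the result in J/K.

Energy balance: T_f = (m₁c₁T₁ + m₂c₂T₂)/(m₁c₁ + m₂c₂) = 754.98 K.
ΔS₁ = m₁c₁ ln(T_f/T₁) = 250.71 × ln(754.98/847) = -28.83 J/K.
ΔS₂ = m₂c₂ ln(T_f/T₂) = 180.255 × ln(754.98/627) = 33.48 J/K.
ΔS_total = -28.83 + 33.48 = 4.65 J/K.

ΔS_total = 4.65 J/K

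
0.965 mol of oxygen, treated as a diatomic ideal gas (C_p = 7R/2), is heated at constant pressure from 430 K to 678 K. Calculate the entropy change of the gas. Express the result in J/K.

ΔS = 12.8 J/K

At constant pressure, ΔS = nC_p ln(T₂/T₁) with C_p = 7R/2 = 29.1 J mol⁻¹ K⁻¹.
ΔS = 0.965 × 29.1 × ln(678/430) = 12.8 J/K.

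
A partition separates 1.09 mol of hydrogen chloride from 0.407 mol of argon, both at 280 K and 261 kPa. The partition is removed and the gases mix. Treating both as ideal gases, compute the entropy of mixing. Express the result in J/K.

ΔS_mix = 7.28 J/K

Mole fractions: x_A = 1.09/1.5 = 0.728, x_B = 0.272.
ΔS_mix = −R(n_A ln x_A + n_B ln x_B) = −8.314 × (1.09 ln 0.728 + 0.407 ln 0.272) = 7.28 J/K.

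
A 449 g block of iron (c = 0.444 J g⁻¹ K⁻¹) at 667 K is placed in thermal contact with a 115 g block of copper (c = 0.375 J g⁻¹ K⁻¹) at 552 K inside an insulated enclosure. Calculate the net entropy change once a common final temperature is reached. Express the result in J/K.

Energy balance: T_f = (m₁c₁T₁ + m₂c₂T₂)/(m₁c₁ + m₂c₂) = 646.55 K.
ΔS₁ = m₁c₁ ln(T_f/T₁) = 199.356 × ln(646.55/667) = -6.209 J/K.
ΔS₂ = m₂c₂ ln(T_f/T₂) = 43.125 × ln(646.55/552) = 6.818 J/K.
ΔS_total = -6.209 + 6.818 = 0.609 J/K.

ΔS_total = 0.609 J/K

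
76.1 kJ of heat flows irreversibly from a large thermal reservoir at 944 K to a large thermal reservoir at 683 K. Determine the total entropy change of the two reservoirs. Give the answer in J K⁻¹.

ΔS_hot = −Q/T_H = −76100/944 = -80.61 J/K and ΔS_cold = +Q/T_C = 76100/683 = 111.4 J/K.
ΔS_total = -80.61 + 111.4 = 30.8 J/K, positive as the second law requires.

ΔS_total = 30.8 J/K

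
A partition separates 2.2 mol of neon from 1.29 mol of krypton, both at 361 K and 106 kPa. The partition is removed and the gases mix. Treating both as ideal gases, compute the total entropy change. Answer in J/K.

Mole fractions: x_A = 2.2/3.49 = 0.63, x_B = 0.37.
ΔS_mix = −R(n_A ln x_A + n_B ln x_B) = −8.314 × (2.2 ln 0.63 + 1.29 ln 0.37) = 19.1 J/K.

ΔS_mix = 19.1 J/K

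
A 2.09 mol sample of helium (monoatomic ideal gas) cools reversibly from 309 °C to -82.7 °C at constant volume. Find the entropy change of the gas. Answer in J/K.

ΔS = -29.1 J/K

In kelvin: T₁ = 582.15 K, T₂ = 190.45 K. At constant volume, ΔS = nC_V ln(T₂/T₁) with C_V = 3R/2 = 12.47 J mol⁻¹ K⁻¹.
ΔS = 2.09 × 12.47 × ln(190.45/582.15) = -29.1 J/K.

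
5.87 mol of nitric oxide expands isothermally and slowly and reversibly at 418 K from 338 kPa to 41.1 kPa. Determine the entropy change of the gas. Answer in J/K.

For an isothermal ideal gas ΔS_gas = nR ln(P₁/P₂) = 5.87 × 8.314 × ln(338/41.1) = 103 J/K.

ΔS_gas = 103 J/K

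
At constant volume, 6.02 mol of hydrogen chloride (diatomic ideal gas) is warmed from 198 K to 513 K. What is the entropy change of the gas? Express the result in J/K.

ΔS = 119 J/K

At constant volume, ΔS = nC_V ln(T₂/T₁) with C_V = 5R/2 = 20.79 J mol⁻¹ K⁻¹.
ΔS = 6.02 × 20.79 × ln(513/198) = 119 J/K.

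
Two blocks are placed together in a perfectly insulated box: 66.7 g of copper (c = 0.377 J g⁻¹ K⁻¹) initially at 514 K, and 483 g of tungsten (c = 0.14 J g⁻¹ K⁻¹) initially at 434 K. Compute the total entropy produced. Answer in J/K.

Energy balance: T_f = (m₁c₁T₁ + m₂c₂T₂)/(m₁c₁ + m₂c₂) = 455.69 K.
ΔS₁ = m₁c₁ ln(T_f/T₁) = 25.1459 × ln(455.69/514) = -3.028 J/K.
ΔS₂ = m₂c₂ ln(T_f/T₂) = 67.62 × ln(455.69/434) = 3.297 J/K.
ΔS_total = -3.028 + 3.297 = 0.269 J/K.

ΔS_total = 0.269 J/K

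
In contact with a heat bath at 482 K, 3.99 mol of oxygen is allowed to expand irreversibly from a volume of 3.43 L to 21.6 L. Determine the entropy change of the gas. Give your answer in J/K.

Entropy is a state function, so ΔS_gas depends only on the end states.
For an isothermal ideal gas ΔS_gas = nR ln(V₂/V₁) = 3.99 × 8.314 × ln(21.6/3.43) = 61 J/K.

ΔS_gas = 61 J/K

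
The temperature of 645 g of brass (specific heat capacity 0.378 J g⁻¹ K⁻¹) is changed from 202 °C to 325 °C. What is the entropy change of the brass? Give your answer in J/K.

In kelvin: T₁ = 475.15 K, T₂ = 598.15 K. ΔS = ∫dQ_rev/T = m c ln(T₂/T₁) = 645 × 0.378 × ln(598.15/475.15) = 56.1 J/K.

ΔS = 56.1 J/K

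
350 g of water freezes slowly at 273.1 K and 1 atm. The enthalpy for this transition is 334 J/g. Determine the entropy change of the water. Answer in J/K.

Heat released by the substance: Q = −mL = −350 × 334 = −116900 J.
At constant T, ΔS = Q_rev/T = −116900 / 273.1 = -428 J/K.

ΔS = -428 J/K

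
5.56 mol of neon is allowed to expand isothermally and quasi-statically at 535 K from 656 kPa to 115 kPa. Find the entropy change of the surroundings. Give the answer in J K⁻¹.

ΔS_surr = -80.5 J/K

For an isothermal ideal gas ΔS_gas = nR ln(P₁/P₂) = 5.56 × 8.314 × ln(656/115) = 80.5 J/K.
The process is reversible, so ΔS_surr = −ΔS_gas = -80.5 J/K and ΔS_universe = 0.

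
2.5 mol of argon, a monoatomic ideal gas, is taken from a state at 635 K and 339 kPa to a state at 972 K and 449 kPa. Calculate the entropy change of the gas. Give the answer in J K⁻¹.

ΔS = 16.3 J/K

ΔS = nC_p ln(T₂/T₁) − nR ln(P₂/P₁), with C_p = 5R/2 = 20.79 J mol⁻¹ K⁻¹ for a monoatomic ideal gas.
ΔS = 2.5 × [20.79 × ln(972/635) − 8.314 × ln(449/339)] = 16.3 J/K.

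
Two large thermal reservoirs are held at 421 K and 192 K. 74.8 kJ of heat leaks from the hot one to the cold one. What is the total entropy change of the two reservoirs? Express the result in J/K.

ΔS_hot = −Q/T_H = −74800/421 = -177.7 J/K and ΔS_cold = +Q/T_C = 74800/192 = 389.6 J/K.
ΔS_total = -177.7 + 389.6 = 212 J/K, positive as the second law requires.

ΔS_total = 212 J/K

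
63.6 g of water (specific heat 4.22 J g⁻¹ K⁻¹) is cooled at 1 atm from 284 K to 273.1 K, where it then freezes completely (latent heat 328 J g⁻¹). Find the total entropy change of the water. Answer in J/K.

ΔS = -86.9 J/K

Cooling step: ΔS₁ = m c ln(T_tr/T_i) = 63.6 × 4.22 × ln(273.1/284) = -10.5 J/K.
Phase change: ΔS₂ = −mL/T_tr = −63.6 × 328 / 273.1 = -76.39 J/K.
ΔS_total = (-10.5) + (-76.39) = -86.9 J/K.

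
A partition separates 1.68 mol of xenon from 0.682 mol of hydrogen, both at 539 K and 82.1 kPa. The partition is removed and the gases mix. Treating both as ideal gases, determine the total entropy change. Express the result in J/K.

Mole fractions: x_A = 1.68/2.36 = 0.711, x_B = 0.289.
ΔS_mix = −R(n_A ln x_A + n_B ln x_B) = −8.314 × (1.68 ln 0.711 + 0.682 ln 0.289) = 11.8 J/K.

ΔS_mix = 11.8 J/K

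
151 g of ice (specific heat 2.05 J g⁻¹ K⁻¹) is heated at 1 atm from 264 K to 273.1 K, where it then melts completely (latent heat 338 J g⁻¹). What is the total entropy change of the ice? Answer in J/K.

ΔS = 197 J/K

Warming step: ΔS₁ = m c ln(T_tr/T_i) = 151 × 2.05 × ln(273.1/264) = 10.49 J/K.
Phase change: ΔS₂ = +mL/T_tr = 151 × 338 / 273.1 = 186.9 J/K.
ΔS_total = (10.49) + (186.9) = 197 J/K.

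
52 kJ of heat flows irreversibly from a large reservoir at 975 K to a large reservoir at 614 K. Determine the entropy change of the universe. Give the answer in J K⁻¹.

ΔS_hot = −Q/T_H = −52000/975 = -53.33 J/K and ΔS_cold = +Q/T_C = 52000/614 = 84.69 J/K.
ΔS_total = -53.33 + 84.69 = 31.4 J/K, positive as the second law requires.

ΔS_total = 31.4 J/K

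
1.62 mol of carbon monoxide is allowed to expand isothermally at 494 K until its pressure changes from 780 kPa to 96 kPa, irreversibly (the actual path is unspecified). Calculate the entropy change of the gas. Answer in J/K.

Entropy is a state function, so ΔS_gas depends only on the end states.
For an isothermal ideal gas ΔS_gas = nR ln(P₁/P₂) = 1.62 × 8.314 × ln(780/96) = 28.2 J/K.

ΔS_gas = 28.2 J/K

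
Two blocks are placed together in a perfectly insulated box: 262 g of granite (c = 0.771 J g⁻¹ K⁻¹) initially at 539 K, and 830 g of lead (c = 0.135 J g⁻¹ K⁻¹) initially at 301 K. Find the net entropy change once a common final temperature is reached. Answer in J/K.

ΔS_total = 11.4 J/K

Energy balance: T_f = (m₁c₁T₁ + m₂c₂T₂)/(m₁c₁ + m₂c₂) = 454.08 K.
ΔS₁ = m₁c₁ ln(T_f/T₁) = 202.002 × ln(454.08/539) = -34.63 J/K.
ΔS₂ = m₂c₂ ln(T_f/T₂) = 112.05 × ln(454.08/301) = 46.07 J/K.
ΔS_total = -34.63 + 46.07 = 11.4 J/K.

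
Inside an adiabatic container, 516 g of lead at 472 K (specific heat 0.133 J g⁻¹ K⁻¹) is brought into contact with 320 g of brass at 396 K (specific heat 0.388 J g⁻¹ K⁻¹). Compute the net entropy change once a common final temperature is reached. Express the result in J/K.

ΔS_total = 0.692 J/K

Energy balance: T_f = (m₁c₁T₁ + m₂c₂T₂)/(m₁c₁ + m₂c₂) = 423.05 K.
ΔS₁ = m₁c₁ ln(T_f/T₁) = 68.628 × ln(423.05/472) = -7.513 J/K.
ΔS₂ = m₂c₂ ln(T_f/T₂) = 124.16 × ln(423.05/396) = 8.205 J/K.
ΔS_total = -7.513 + 8.205 = 0.692 J/K.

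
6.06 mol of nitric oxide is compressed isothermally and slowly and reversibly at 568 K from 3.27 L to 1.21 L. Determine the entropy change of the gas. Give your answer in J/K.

For an isothermal ideal gas ΔS_gas = nR ln(V₂/V₁) = 6.06 × 8.314 × ln(1.21/3.27) = -50.1 J/K.

ΔS_gas = -50.1 J/K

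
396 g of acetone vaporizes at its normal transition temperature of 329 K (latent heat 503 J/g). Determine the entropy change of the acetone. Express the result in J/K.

Heat absorbed by the substance: Q = mL = 396 × 503 = 199188 J.
At constant T, ΔS = Q_rev/T = 199188 / 329 = 605 J/K.

ΔS = 605 J/K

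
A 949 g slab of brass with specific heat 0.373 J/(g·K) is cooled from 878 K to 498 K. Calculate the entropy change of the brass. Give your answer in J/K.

ΔS = ∫dQ_rev/T = m c ln(T₂/T₁) = 949 × 0.373 × ln(498/878) = -201 J/K.

ΔS = -201 J/K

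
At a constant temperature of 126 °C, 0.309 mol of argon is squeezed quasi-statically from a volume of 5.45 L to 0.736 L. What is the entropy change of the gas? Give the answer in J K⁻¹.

ΔS_gas = -5.14 J/K

For an isothermal ideal gas ΔS_gas = nR ln(V₂/V₁) = 0.309 × 8.314 × ln(0.736/5.45) = -5.14 J/K.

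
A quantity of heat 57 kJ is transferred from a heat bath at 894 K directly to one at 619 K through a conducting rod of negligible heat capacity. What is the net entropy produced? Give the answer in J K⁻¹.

ΔS_hot = −Q/T_H = −57000/894 = -63.76 J/K and ΔS_cold = +Q/T_C = 57000/619 = 92.08 J/K.
ΔS_total = -63.76 + 92.08 = 28.3 J/K, positive as the second law requires.

ΔS_total = 28.3 J/K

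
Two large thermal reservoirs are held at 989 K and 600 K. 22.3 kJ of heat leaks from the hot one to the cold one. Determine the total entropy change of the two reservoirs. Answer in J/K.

ΔS_total = 14.6 J/K

ΔS_hot = −Q/T_H = −22300/989 = -22.55 J/K and ΔS_cold = +Q/T_C = 22300/600 = 37.17 J/K.
ΔS_total = -22.55 + 37.17 = 14.6 J/K, positive as the second law requires.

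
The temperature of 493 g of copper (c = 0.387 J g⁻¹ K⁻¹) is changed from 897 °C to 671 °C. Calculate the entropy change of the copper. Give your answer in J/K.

In kelvin: T₁ = 1170.15 K, T₂ = 944.15 K. ΔS = ∫dQ_rev/T = m c ln(T₂/T₁) = 493 × 0.387 × ln(944.15/1170.15) = -40.9 J/K.

ΔS = -40.9 J/K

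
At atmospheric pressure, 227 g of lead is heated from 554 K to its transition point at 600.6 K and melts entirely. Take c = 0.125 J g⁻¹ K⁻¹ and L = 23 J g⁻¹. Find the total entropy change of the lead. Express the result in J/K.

Warming step: ΔS₁ = m c ln(T_tr/T_i) = 227 × 0.125 × ln(600.6/554) = 2.292 J/K.
Phase change: ΔS₂ = +mL/T_tr = 227 × 23 / 600.6 = 8.693 J/K.
ΔS_total = (2.292) + (8.693) = 11 J/K.

ΔS = 11 J/K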